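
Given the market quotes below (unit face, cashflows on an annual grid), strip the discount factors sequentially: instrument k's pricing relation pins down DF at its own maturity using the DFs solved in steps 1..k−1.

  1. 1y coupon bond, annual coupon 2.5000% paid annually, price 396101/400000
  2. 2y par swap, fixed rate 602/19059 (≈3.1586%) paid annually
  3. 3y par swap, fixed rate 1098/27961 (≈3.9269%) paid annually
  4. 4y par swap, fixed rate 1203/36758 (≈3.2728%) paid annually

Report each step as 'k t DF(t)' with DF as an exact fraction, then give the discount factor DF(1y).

1 1 9661/10000
2 2 4699/5000
3 3 4451/5000
4 4 8797/10000
DF(1y) = 9661/10000 ≈ 0.966100

step 1 [1y] bond c/1=1/40: DF=(396101/400000 − 1/40·(0))/(1+1/40) = 9661/10000 ≈ 0.966100
step 2 [2y] swap r/1=602/19059: DF=(1 − 602/19059·(0.966100))/(1+602/19059) = 4699/5000 ≈ 0.939800
step 3 [3y] swap r/1=1098/27961: DF=(1 − 1098/27961·(0.966100+0.939800))/(1+1098/27961) = 4451/5000 ≈ 0.890200
step 4 [4y] swap r/1=1203/36758: DF=(1 − 1203/36758·(0.966100+0.939800+0.890200))/(1+1203/36758) = 8797/10000 ≈ 0.879700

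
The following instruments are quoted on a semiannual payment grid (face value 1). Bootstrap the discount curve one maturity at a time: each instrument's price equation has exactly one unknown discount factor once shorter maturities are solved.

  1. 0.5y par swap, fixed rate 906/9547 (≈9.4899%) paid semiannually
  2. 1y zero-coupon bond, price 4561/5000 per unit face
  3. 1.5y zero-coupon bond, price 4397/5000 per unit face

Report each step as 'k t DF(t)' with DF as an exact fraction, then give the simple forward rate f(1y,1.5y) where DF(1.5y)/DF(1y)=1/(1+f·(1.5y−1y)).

1 1/2 9547/10000
2 1 4561/5000
3 3/2 4397/5000
f(1y,1.5y) = ((4561/5000)/(4397/5000) − 1)/(1/2) = 328/4397 ≈ 7.4596%

step 1 [0.5y] swap r/2=453/9547: DF=(1 − 453/9547·(0))/(1+453/9547) = 9547/10000 ≈ 0.954700
step 2 [1y] zero: DF = P = 4561/5000 ≈ 0.912200
step 3 [1.5y] zero: DF = P = 4397/5000 ≈ 0.879400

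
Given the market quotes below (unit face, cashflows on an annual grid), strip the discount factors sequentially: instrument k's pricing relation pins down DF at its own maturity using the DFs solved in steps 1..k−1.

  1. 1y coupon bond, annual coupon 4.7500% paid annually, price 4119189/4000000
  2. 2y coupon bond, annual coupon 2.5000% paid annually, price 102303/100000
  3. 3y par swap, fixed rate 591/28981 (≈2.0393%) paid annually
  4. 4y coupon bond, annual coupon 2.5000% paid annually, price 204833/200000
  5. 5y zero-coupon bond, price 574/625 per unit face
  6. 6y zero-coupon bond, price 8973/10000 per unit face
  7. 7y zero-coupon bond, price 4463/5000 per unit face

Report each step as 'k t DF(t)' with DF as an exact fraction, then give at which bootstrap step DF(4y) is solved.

step 1 [1y] bond c/1=19/400: DF=(4119189/4000000 − 19/400·(0))/(1+19/400) = 9831/10000 ≈ 0.983100
step 2 [2y] bond c/1=1/40: DF=(102303/100000 − 1/40·(0.983100))/(1+1/40) = 9741/10000 ≈ 0.974100
step 3 [3y] swap r/1=591/28981: DF=(1 − 591/28981·(0.983100+0.974100))/(1+591/28981) = 9409/10000 ≈ 0.940900
step 4 [4y] bond c/1=1/40: DF=(204833/200000 − 1/40·(0.983100+0.974100+0.940900))/(1+1/40) = 1857/2000 ≈ 0.928500
step 5 [5y] zero: DF = P = 574/625 ≈ 0.918400
step 6 [6y] zero: DF = P = 8973/10000 ≈ 0.897300
step 7 [7y] zero: DF = P = 4463/5000 ≈ 0.892600

1 1 9831/10000
2 2 9741/10000
3 3 9409/10000
4 4 1857/2000
5 5 574/625
6 6 8973/10000
7 7 4463/5000
DF(4y) is solved at step 4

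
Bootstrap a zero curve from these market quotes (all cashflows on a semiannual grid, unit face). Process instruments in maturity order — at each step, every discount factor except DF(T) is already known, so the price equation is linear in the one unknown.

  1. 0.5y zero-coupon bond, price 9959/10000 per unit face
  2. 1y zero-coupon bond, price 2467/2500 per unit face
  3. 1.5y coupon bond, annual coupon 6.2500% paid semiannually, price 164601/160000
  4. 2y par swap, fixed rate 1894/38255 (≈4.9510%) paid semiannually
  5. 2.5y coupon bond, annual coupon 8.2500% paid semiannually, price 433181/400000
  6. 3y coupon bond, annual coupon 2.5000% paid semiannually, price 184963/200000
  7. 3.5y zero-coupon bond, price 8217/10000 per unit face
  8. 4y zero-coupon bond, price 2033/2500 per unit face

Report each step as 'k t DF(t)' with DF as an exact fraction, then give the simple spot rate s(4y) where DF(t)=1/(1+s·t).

step 1 [0.5y] zero: DF = P = 9959/10000 ≈ 0.995900
step 2 [1y] zero: DF = P = 2467/2500 ≈ 0.986800
step 3 [1.5y] bond c/2=1/32: DF=(164601/160000 − 1/32·(0.995900+0.986800))/(1+1/32) = 15/16 ≈ 0.937500
step 4 [2y] swap r/2=947/38255: DF=(1 − 947/38255·(0.995900+0.986800+0.937500))/(1+947/38255) = 9053/10000 ≈ 0.905300
step 5 [2.5y] bond c/2=33/800: DF=(433181/400000 − 33/800·(0.995900+0.986800+0.937500+0.905300))/(1+33/800) = 1777/2000 ≈ 0.888500
step 6 [3y] bond c/2=1/80: DF=(184963/200000 − 1/80·(0.995900+0.986800+0.937500+0.905300+0.888500))/(1+1/80) = 1069/1250 ≈ 0.855200
step 7 [3.5y] zero: DF = P = 8217/10000 ≈ 0.821700
step 8 [4y] zero: DF = P = 2033/2500 ≈ 0.813200

1 1/2 9959/10000
2 1 2467/2500
3 3/2 15/16
4 2 9053/10000
5 5/2 1777/2000
6 3 1069/1250
7 7/2 8217/10000
8 4 2033/2500
s(4y) = (1/(2033/2500) − 1)/(4) = 467/8132 ≈ 5.7427%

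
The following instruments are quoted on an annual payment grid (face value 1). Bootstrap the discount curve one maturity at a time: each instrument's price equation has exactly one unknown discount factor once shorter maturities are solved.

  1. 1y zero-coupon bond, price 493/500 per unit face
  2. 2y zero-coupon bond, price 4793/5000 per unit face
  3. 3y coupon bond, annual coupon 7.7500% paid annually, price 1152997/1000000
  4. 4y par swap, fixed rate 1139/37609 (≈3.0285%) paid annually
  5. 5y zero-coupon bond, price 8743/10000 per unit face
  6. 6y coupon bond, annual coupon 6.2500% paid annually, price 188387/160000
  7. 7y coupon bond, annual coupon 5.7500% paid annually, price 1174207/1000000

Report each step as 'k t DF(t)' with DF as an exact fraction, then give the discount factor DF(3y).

step 1 [1y] zero: DF = P = 493/500 ≈ 0.986000
step 2 [2y] zero: DF = P = 4793/5000 ≈ 0.958600
step 3 [3y] bond c/1=31/400: DF=(1152997/1000000 − 31/400·(0.986000+0.958600))/(1+31/400) = 4651/5000 ≈ 0.930200
step 4 [4y] swap r/1=1139/37609: DF=(1 − 1139/37609·(0.986000+0.958600+0.930200))/(1+1139/37609) = 8861/10000 ≈ 0.886100
step 5 [5y] zero: DF = P = 8743/10000 ≈ 0.874300
step 6 [6y] bond c/1=1/16: DF=(188387/160000 − 1/16·(0.986000+0.958600+0.930200+0.886100+0.874300))/(1+1/16) = 1671/2000 ≈ 0.835500
step 7 [7y] bond c/1=23/400: DF=(1174207/1000000 − 23/400·(0.986000+0.958600+0.930200+0.886100+0.874300+0.835500))/(1+23/400) = 8129/10000 ≈ 0.812900

1 1 493/500
2 2 4793/5000
3 3 4651/5000
4 4 8861/10000
5 5 8743/10000
6 6 1671/2000
7 7 8129/10000
DF(3y) = 4651/5000 ≈ 0.930200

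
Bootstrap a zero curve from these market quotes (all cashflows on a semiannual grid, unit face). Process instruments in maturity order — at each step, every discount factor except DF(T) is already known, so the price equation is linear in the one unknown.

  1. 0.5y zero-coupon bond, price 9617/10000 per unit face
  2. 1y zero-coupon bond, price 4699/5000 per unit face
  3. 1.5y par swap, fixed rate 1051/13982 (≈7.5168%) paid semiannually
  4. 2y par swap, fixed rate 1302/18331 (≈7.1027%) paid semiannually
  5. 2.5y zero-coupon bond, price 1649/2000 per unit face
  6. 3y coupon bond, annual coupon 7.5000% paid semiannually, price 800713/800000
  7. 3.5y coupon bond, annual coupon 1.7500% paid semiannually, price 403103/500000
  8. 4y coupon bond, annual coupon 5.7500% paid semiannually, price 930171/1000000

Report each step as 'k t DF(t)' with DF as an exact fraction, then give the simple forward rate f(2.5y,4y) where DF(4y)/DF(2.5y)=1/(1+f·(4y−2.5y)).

1 1/2 9617/10000
2 1 4699/5000
3 3/2 8949/10000
4 2 4349/5000
5 5/2 1649/2000
6 3 1003/1250
7 7/2 7533/10000
8 4 919/1250
f(2.5y,4y) = ((1649/2000)/(919/1250) − 1)/(3/2) = 893/11028 ≈ 8.0976%

step 1 [0.5y] zero: DF = P = 9617/10000 ≈ 0.961700
step 2 [1y] zero: DF = P = 4699/5000 ≈ 0.939800
step 3 [1.5y] swap r/2=1051/27964: DF=(1 − 1051/27964·(0.961700+0.939800))/(1+1051/27964) = 8949/10000 ≈ 0.894900
step 4 [2y] swap r/2=651/18331: DF=(1 − 651/18331·(0.961700+0.939800+0.894900))/(1+651/18331) = 4349/5000 ≈ 0.869800
step 5 [2.5y] zero: DF = P = 1649/2000 ≈ 0.824500
step 6 [3y] bond c/2=3/80: DF=(800713/800000 − 3/80·(0.961700+0.939800+0.894900+0.869800+0.824500))/(1+3/80) = 1003/1250 ≈ 0.802400
step 7 [3.5y] bond c/2=7/800: DF=(403103/500000 − 7/800·(0.961700+0.939800+0.894900+0.869800+0.824500+0.802400))/(1+7/800) = 7533/10000 ≈ 0.753300
step 8 [4y] bond c/2=23/800: DF=(930171/1000000 − 23/800·(0.961700+0.939800+0.894900+0.869800+0.824500+0.802400+0.753300))/(1+23/800) = 919/1250 ≈ 0.735200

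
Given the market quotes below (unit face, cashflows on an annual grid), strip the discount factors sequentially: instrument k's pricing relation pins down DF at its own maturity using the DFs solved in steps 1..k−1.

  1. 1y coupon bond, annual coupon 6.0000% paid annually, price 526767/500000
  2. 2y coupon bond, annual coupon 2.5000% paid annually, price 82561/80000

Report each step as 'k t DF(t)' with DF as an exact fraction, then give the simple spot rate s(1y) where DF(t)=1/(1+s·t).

1 1 9939/10000
2 2 4913/5000
s(1y) = (1/(9939/10000) − 1)/(1) = 61/9939 ≈ 0.6137%

step 1 [1y] bond c/1=3/50: DF=(526767/500000 − 3/50·(0))/(1+3/50) = 9939/10000 ≈ 0.993900
step 2 [2y] bond c/1=1/40: DF=(82561/80000 − 1/40·(0.993900))/(1+1/40) = 4913/5000 ≈ 0.982600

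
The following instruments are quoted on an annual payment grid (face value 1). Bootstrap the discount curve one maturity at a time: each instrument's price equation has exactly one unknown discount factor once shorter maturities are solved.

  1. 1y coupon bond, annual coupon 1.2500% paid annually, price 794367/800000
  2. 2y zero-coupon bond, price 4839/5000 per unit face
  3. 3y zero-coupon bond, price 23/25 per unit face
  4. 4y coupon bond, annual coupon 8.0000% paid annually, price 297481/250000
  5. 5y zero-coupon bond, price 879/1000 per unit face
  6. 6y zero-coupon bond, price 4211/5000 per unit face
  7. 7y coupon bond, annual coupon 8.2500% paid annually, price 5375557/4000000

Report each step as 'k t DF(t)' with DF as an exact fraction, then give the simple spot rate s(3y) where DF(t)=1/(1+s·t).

1 1 9807/10000
2 2 4839/5000
3 3 23/25
4 4 8893/10000
5 5 879/1000
6 6 4211/5000
7 7 8239/10000
s(3y) = (1/(23/25) − 1)/(3) = 2/69 ≈ 2.8986%

step 1 [1y] bond c/1=1/80: DF=(794367/800000 − 1/80·(0))/(1+1/80) = 9807/10000 ≈ 0.980700
step 2 [2y] zero: DF = P = 4839/5000 ≈ 0.967800
step 3 [3y] zero: DF = P = 23/25 ≈ 0.920000
step 4 [4y] bond c/1=2/25: DF=(297481/250000 − 2/25·(0.980700+0.967800+0.920000))/(1+2/25) = 8893/10000 ≈ 0.889300
step 5 [5y] zero: DF = P = 879/1000 ≈ 0.879000
step 6 [6y] zero: DF = P = 4211/5000 ≈ 0.842200
step 7 [7y] bond c/1=33/400: DF=(5375557/4000000 − 33/400·(0.980700+0.967800+0.920000+0.889300+0.879000+0.842200))/(1+33/400) = 8239/10000 ≈ 0.823900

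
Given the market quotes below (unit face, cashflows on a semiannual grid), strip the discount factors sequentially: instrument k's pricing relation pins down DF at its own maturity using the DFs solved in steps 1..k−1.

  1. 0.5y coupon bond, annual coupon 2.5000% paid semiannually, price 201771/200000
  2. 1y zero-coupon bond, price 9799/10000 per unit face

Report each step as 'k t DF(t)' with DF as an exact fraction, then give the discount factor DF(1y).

1 1/2 2491/2500
2 1 9799/10000
DF(1y) = 9799/10000 ≈ 0.979900

step 1 [0.5y] bond c/2=1/80: DF=(201771/200000 − 1/80·(0))/(1+1/80) = 2491/2500 ≈ 0.996400
step 2 [1y] zero: DF = P = 9799/10000 ≈ 0.979900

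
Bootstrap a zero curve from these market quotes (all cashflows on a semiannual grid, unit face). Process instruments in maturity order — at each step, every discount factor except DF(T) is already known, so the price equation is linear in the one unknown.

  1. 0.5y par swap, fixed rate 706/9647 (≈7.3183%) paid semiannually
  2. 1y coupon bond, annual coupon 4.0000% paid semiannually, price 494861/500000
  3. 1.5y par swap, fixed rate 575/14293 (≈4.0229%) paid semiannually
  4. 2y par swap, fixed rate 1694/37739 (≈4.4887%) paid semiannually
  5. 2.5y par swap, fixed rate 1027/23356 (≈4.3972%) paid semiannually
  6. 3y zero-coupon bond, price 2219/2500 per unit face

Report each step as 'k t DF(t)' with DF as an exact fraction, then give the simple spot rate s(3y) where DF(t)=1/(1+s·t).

step 1 [0.5y] swap r/2=353/9647: DF=(1 − 353/9647·(0))/(1+353/9647) = 9647/10000 ≈ 0.964700
step 2 [1y] bond c/2=1/50: DF=(494861/500000 − 1/50·(0.964700))/(1+1/50) = 4757/5000 ≈ 0.951400
step 3 [1.5y] swap r/2=575/28586: DF=(1 − 575/28586·(0.964700+0.951400))/(1+575/28586) = 377/400 ≈ 0.942500
step 4 [2y] swap r/2=847/37739: DF=(1 − 847/37739·(0.964700+0.951400+0.942500))/(1+847/37739) = 9153/10000 ≈ 0.915300
step 5 [2.5y] swap r/2=1027/46712: DF=(1 − 1027/46712·(0.964700+0.951400+0.942500+0.915300))/(1+1027/46712) = 8973/10000 ≈ 0.897300
step 6 [3y] zero: DF = P = 2219/2500 ≈ 0.887600

1 1/2 9647/10000
2 1 4757/5000
3 3/2 377/400
4 2 9153/10000
5 5/2 8973/10000
6 3 2219/2500
s(3y) = (1/(2219/2500) − 1)/(3) = 281/6657 ≈ 4.2211%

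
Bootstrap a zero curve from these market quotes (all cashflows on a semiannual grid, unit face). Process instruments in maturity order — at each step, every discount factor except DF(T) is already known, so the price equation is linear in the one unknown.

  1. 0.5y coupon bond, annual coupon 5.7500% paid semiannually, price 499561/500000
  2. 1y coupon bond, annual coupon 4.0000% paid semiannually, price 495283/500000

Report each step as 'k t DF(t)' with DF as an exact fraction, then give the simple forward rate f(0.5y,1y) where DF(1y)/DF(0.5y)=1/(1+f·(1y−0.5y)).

1 1/2 607/625
2 1 9521/10000
f(0.5y,1y) = ((607/625)/(9521/10000) − 1)/(1/2) = 382/9521 ≈ 4.0122%

step 1 [0.5y] bond c/2=23/800: DF=(499561/500000 − 23/800·(0))/(1+23/800) = 607/625 ≈ 0.971200
step 2 [1y] bond c/2=1/50: DF=(495283/500000 − 1/50·(0.971200))/(1+1/50) = 9521/10000 ≈ 0.952100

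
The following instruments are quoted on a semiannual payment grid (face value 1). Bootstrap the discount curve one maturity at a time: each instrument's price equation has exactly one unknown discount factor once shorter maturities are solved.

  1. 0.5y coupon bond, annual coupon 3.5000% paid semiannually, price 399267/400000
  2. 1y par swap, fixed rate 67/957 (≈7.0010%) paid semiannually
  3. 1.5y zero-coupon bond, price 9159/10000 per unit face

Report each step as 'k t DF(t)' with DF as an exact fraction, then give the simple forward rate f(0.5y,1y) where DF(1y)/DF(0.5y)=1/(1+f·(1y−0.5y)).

step 1 [0.5y] bond c/2=7/400: DF=(399267/400000 − 7/400·(0))/(1+7/400) = 981/1000 ≈ 0.981000
step 2 [1y] swap r/2=67/1914: DF=(1 − 67/1914·(0.981000))/(1+67/1914) = 933/1000 ≈ 0.933000
step 3 [1.5y] zero: DF = P = 9159/10000 ≈ 0.915900

1 1/2 981/1000
2 1 933/1000
3 3/2 9159/10000
f(0.5y,1y) = ((981/1000)/(933/1000) − 1)/(1/2) = 32/311 ≈ 10.2894%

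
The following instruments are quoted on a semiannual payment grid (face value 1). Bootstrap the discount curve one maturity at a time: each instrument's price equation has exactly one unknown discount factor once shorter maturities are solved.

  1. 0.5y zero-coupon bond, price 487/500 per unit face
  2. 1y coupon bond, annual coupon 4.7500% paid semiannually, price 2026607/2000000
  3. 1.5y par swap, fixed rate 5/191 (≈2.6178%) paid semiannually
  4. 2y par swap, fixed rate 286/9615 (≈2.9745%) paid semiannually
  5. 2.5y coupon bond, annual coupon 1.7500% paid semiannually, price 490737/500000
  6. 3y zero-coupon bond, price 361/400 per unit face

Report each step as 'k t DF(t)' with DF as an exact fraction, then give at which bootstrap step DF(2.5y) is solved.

step 1 [0.5y] zero: DF = P = 487/500 ≈ 0.974000
step 2 [1y] bond c/2=19/800: DF=(2026607/2000000 − 19/800·(0.974000))/(1+19/800) = 1209/1250 ≈ 0.967200
step 3 [1.5y] swap r/2=5/382: DF=(1 − 5/382·(0.974000+0.967200))/(1+5/382) = 481/500 ≈ 0.962000
step 4 [2y] swap r/2=143/9615: DF=(1 − 143/9615·(0.974000+0.967200+0.962000))/(1+143/9615) = 2357/2500 ≈ 0.942800
step 5 [2.5y] bond c/2=7/800: DF=(490737/500000 − 7/800·(0.974000+0.967200+0.962000+0.942800))/(1+7/800) = 2349/2500 ≈ 0.939600
step 6 [3y] zero: DF = P = 361/400 ≈ 0.902500

1 1/2 487/500
2 1 1209/1250
3 3/2 481/500
4 2 2357/2500
5 5/2 2349/2500
6 3 361/400
DF(2.5y) is solved at step 5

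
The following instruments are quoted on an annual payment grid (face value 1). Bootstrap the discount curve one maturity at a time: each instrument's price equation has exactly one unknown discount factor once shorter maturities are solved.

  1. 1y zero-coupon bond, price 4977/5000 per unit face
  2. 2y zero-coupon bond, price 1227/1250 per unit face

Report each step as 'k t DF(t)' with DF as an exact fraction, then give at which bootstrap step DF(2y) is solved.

1 1 4977/5000
2 2 1227/1250
DF(2y) is solved at step 2

step 1 [1y] zero: DF = P = 4977/5000 ≈ 0.995400
step 2 [2y] zero: DF = P = 1227/1250 ≈ 0.981600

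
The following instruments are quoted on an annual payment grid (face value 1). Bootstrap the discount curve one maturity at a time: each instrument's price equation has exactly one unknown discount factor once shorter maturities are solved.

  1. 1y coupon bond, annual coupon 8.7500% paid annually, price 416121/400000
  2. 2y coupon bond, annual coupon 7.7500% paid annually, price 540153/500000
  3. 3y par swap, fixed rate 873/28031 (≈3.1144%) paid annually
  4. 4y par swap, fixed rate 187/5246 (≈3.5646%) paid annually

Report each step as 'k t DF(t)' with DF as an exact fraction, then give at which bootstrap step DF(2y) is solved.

step 1 [1y] bond c/1=7/80: DF=(416121/400000 − 7/80·(0))/(1+7/80) = 4783/5000 ≈ 0.956600
step 2 [2y] bond c/1=31/400: DF=(540153/500000 − 31/400·(0.956600))/(1+31/400) = 4669/5000 ≈ 0.933800
step 3 [3y] swap r/1=873/28031: DF=(1 − 873/28031·(0.956600+0.933800))/(1+873/28031) = 9127/10000 ≈ 0.912700
step 4 [4y] swap r/1=187/5246: DF=(1 − 187/5246·(0.956600+0.933800+0.912700))/(1+187/5246) = 8691/10000 ≈ 0.869100

1 1 4783/5000
2 2 4669/5000
3 3 9127/10000
4 4 8691/10000
DF(2y) is solved at step 2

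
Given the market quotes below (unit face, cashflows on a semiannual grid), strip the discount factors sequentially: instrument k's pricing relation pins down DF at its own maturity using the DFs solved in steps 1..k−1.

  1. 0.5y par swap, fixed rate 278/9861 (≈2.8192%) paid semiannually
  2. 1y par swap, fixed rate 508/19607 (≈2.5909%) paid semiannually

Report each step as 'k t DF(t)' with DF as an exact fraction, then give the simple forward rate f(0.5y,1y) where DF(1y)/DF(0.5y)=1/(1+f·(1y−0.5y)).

step 1 [0.5y] swap r/2=139/9861: DF=(1 − 139/9861·(0))/(1+139/9861) = 9861/10000 ≈ 0.986100
step 2 [1y] swap r/2=254/19607: DF=(1 − 254/19607·(0.986100))/(1+254/19607) = 4873/5000 ≈ 0.974600

1 1/2 9861/10000
2 1 4873/5000
f(0.5y,1y) = ((9861/10000)/(4873/5000) − 1)/(1/2) = 115/4873 ≈ 2.3599%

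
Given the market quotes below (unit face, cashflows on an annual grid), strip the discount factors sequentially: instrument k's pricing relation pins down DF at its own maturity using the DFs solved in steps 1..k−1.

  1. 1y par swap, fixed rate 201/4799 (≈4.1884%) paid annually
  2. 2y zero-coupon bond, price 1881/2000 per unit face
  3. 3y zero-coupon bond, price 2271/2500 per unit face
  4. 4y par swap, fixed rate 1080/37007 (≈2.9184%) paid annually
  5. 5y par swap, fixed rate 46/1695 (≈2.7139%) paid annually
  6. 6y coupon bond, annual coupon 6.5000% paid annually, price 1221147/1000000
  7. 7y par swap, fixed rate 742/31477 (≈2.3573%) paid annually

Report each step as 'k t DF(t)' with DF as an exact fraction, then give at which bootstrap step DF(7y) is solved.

1 1 4799/5000
2 2 1881/2000
3 3 2271/2500
4 4 223/250
5 5 4379/5000
6 6 8673/10000
7 7 2129/2500
DF(7y) is solved at step 7

step 1 [1y] swap r/1=201/4799: DF=(1 − 201/4799·(0))/(1+201/4799) = 4799/5000 ≈ 0.959800
step 2 [2y] zero: DF = P = 1881/2000 ≈ 0.940500
step 3 [3y] zero: DF = P = 2271/2500 ≈ 0.908400
step 4 [4y] swap r/1=1080/37007: DF=(1 − 1080/37007·(0.959800+0.940500+0.908400))/(1+1080/37007) = 223/250 ≈ 0.892000
step 5 [5y] swap r/1=46/1695: DF=(1 − 46/1695·(0.959800+0.940500+0.908400+0.892000))/(1+46/1695) = 4379/5000 ≈ 0.875800
step 6 [6y] bond c/1=13/200: DF=(1221147/1000000 − 13/200·(0.959800+0.940500+0.908400+0.892000+0.875800))/(1+13/200) = 8673/10000 ≈ 0.867300
step 7 [7y] swap r/1=742/31477: DF=(1 − 742/31477·(0.959800+0.940500+0.908400+0.892000+0.875800+0.867300))/(1+742/31477) = 2129/2500 ≈ 0.851600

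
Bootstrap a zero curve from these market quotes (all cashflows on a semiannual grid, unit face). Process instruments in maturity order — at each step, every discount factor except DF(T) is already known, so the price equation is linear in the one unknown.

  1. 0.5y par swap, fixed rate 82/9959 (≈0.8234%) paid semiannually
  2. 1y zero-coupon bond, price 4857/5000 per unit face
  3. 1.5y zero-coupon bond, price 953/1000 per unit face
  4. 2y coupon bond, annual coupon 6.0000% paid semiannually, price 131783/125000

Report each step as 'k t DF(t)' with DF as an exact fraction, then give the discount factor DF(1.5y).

step 1 [0.5y] swap r/2=41/9959: DF=(1 − 41/9959·(0))/(1+41/9959) = 9959/10000 ≈ 0.995900
step 2 [1y] zero: DF = P = 4857/5000 ≈ 0.971400
step 3 [1.5y] zero: DF = P = 953/1000 ≈ 0.953000
step 4 [2y] bond c/2=3/100: DF=(131783/125000 − 3/100·(0.995900+0.971400+0.953000))/(1+3/100) = 1877/2000 ≈ 0.938500

1 1/2 9959/10000
2 1 4857/5000
3 3/2 953/1000
4 2 1877/2000
DF(1.5y) = 953/1000 ≈ 0.953000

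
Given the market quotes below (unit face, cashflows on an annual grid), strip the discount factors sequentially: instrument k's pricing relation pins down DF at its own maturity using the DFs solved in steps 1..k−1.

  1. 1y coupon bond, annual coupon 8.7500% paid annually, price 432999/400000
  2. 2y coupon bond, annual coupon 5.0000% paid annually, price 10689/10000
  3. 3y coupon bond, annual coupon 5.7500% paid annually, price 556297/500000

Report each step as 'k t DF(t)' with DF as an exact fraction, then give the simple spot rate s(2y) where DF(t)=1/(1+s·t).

1 1 4977/5000
2 2 4853/5000
3 3 2363/2500
s(2y) = (1/(4853/5000) − 1)/(2) = 147/9706 ≈ 1.5145%

step 1 [1y] bond c/1=7/80: DF=(432999/400000 − 7/80·(0))/(1+7/80) = 4977/5000 ≈ 0.995400
step 2 [2y] bond c/1=1/20: DF=(10689/10000 − 1/20·(0.995400))/(1+1/20) = 4853/5000 ≈ 0.970600
step 3 [3y] bond c/1=23/400: DF=(556297/500000 − 23/400·(0.995400+0.970600))/(1+23/400) = 2363/2500 ≈ 0.945200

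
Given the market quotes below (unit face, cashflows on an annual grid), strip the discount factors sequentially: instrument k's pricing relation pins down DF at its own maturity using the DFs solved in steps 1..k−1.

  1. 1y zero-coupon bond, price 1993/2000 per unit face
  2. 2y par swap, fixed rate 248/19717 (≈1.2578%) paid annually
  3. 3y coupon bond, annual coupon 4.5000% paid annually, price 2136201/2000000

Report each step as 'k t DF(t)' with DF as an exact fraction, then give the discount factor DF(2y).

step 1 [1y] zero: DF = P = 1993/2000 ≈ 0.996500
step 2 [2y] swap r/1=248/19717: DF=(1 − 248/19717·(0.996500))/(1+248/19717) = 1219/1250 ≈ 0.975200
step 3 [3y] bond c/1=9/200: DF=(2136201/2000000 − 9/200·(0.996500+0.975200))/(1+9/200) = 2343/2500 ≈ 0.937200

1 1 1993/2000
2 2 1219/1250
3 3 2343/2500
DF(2y) = 1219/1250 ≈ 0.975200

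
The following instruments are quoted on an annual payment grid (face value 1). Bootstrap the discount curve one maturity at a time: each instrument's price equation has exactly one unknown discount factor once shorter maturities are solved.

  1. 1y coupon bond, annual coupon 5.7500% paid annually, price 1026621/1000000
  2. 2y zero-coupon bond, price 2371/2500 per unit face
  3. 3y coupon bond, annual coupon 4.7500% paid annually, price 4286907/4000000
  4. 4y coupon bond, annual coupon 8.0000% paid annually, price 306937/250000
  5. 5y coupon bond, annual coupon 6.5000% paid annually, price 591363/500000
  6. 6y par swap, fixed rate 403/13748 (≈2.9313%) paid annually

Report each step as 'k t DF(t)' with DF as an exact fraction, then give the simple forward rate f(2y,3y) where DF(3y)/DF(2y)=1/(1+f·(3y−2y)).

step 1 [1y] bond c/1=23/400: DF=(1026621/1000000 − 23/400·(0))/(1+23/400) = 2427/2500 ≈ 0.970800
step 2 [2y] zero: DF = P = 2371/2500 ≈ 0.948400
step 3 [3y] bond c/1=19/400: DF=(4286907/4000000 − 19/400·(0.970800+0.948400))/(1+19/400) = 9361/10000 ≈ 0.936100
step 4 [4y] bond c/1=2/25: DF=(306937/250000 − 2/25·(0.970800+0.948400+0.936100))/(1+2/25) = 9253/10000 ≈ 0.925300
step 5 [5y] bond c/1=13/200: DF=(591363/500000 − 13/200·(0.970800+0.948400+0.936100+0.925300))/(1+13/200) = 4399/5000 ≈ 0.879800
step 6 [6y] swap r/1=403/13748: DF=(1 − 403/13748·(0.970800+0.948400+0.936100+0.925300+0.879800))/(1+403/13748) = 2097/2500 ≈ 0.838800

1 1 2427/2500
2 2 2371/2500
3 3 9361/10000
4 4 9253/10000
5 5 4399/5000
6 6 2097/2500
f(2y,3y) = ((2371/2500)/(9361/10000) − 1)/(1) = 123/9361 ≈ 1.3140%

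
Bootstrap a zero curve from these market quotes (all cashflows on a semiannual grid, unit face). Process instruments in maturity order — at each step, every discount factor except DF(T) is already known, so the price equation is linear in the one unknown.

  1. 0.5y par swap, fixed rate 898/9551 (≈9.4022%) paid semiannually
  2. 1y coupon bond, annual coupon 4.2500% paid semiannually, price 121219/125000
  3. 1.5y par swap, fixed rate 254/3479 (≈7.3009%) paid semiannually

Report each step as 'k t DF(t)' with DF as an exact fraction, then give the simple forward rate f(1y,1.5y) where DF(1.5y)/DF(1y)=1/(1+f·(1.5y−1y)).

step 1 [0.5y] swap r/2=449/9551: DF=(1 − 449/9551·(0))/(1+449/9551) = 9551/10000 ≈ 0.955100
step 2 [1y] bond c/2=17/800: DF=(121219/125000 − 17/800·(0.955100))/(1+17/800) = 9297/10000 ≈ 0.929700
step 3 [1.5y] swap r/2=127/3479: DF=(1 − 127/3479·(0.955100+0.929700))/(1+127/3479) = 1123/1250 ≈ 0.898400

1 1/2 9551/10000
2 1 9297/10000
3 3/2 1123/1250
f(1y,1.5y) = ((9297/10000)/(1123/1250) − 1)/(1/2) = 313/4492 ≈ 6.9679%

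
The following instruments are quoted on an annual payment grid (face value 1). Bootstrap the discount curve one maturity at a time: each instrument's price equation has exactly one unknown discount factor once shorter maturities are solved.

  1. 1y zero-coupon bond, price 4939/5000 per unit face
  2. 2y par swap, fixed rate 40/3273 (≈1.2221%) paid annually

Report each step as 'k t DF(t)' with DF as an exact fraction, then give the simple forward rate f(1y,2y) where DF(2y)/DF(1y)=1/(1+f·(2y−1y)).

step 1 [1y] zero: DF = P = 4939/5000 ≈ 0.987800
step 2 [2y] swap r/1=40/3273: DF=(1 − 40/3273·(0.987800))/(1+40/3273) = 122/125 ≈ 0.976000

1 1 4939/5000
2 2 122/125
f(1y,2y) = ((4939/5000)/(122/125) − 1)/(1) = 59/4880 ≈ 1.2090%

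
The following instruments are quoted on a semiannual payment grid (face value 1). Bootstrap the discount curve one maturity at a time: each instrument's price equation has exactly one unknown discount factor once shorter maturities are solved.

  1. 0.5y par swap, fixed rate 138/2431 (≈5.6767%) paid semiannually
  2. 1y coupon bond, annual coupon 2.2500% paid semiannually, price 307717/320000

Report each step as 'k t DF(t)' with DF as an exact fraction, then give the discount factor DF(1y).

1 1/2 2431/2500
2 1 9401/10000
DF(1y) = 9401/10000 ≈ 0.940100

step 1 [0.5y] swap r/2=69/2431: DF=(1 − 69/2431·(0))/(1+69/2431) = 2431/2500 ≈ 0.972400
step 2 [1y] bond c/2=9/800: DF=(307717/320000 − 9/800·(0.972400))/(1+9/800) = 9401/10000 ≈ 0.940100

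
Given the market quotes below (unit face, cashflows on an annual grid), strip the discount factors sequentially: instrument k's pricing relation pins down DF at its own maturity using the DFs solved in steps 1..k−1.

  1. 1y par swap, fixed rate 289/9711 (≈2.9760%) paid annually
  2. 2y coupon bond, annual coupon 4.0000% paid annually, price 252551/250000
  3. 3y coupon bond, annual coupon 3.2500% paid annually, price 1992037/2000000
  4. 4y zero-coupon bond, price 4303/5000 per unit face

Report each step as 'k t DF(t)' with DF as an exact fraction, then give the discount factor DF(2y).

step 1 [1y] swap r/1=289/9711: DF=(1 − 289/9711·(0))/(1+289/9711) = 9711/10000 ≈ 0.971100
step 2 [2y] bond c/1=1/25: DF=(252551/250000 − 1/25·(0.971100))/(1+1/25) = 467/500 ≈ 0.934000
step 3 [3y] bond c/1=13/400: DF=(1992037/2000000 − 13/400·(0.971100+0.934000))/(1+13/400) = 9047/10000 ≈ 0.904700
step 4 [4y] zero: DF = P = 4303/5000 ≈ 0.860600

1 1 9711/10000
2 2 467/500
3 3 9047/10000
4 4 4303/5000
DF(2y) = 467/500 ≈ 0.934000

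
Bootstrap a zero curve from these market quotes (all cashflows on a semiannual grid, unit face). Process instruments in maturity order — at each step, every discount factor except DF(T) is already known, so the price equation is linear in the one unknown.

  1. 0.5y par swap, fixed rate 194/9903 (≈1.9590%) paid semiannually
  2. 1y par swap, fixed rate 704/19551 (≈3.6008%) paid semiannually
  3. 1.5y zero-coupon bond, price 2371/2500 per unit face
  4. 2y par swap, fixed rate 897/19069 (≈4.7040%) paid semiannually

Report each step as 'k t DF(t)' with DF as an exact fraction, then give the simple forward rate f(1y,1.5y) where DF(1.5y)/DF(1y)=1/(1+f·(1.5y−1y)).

1 1/2 9903/10000
2 1 603/625
3 3/2 2371/2500
4 2 9103/10000
f(1y,1.5y) = ((603/625)/(2371/2500) − 1)/(1/2) = 82/2371 ≈ 3.4585%

step 1 [0.5y] swap r/2=97/9903: DF=(1 − 97/9903·(0))/(1+97/9903) = 9903/10000 ≈ 0.990300
step 2 [1y] swap r/2=352/19551: DF=(1 − 352/19551·(0.990300))/(1+352/19551) = 603/625 ≈ 0.964800
step 3 [1.5y] zero: DF = P = 2371/2500 ≈ 0.948400
step 4 [2y] swap r/2=897/38138: DF=(1 − 897/38138·(0.990300+0.964800+0.948400))/(1+897/38138) = 9103/10000 ≈ 0.910300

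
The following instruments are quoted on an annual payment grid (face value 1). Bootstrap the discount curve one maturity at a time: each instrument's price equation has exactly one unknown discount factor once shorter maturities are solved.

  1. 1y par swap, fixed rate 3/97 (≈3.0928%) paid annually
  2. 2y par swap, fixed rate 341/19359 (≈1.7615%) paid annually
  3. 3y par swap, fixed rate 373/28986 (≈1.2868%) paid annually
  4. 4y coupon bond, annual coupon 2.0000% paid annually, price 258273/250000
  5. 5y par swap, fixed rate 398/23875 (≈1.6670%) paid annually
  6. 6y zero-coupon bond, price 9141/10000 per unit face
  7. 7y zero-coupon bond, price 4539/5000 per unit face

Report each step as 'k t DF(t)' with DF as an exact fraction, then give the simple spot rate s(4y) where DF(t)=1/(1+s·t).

step 1 [1y] swap r/1=3/97: DF=(1 − 3/97·(0))/(1+3/97) = 97/100 ≈ 0.970000
step 2 [2y] swap r/1=341/19359: DF=(1 − 341/19359·(0.970000))/(1+341/19359) = 9659/10000 ≈ 0.965900
step 3 [3y] swap r/1=373/28986: DF=(1 − 373/28986·(0.970000+0.965900))/(1+373/28986) = 9627/10000 ≈ 0.962700
step 4 [4y] bond c/1=1/50: DF=(258273/250000 − 1/50·(0.970000+0.965900+0.962700))/(1+1/50) = 239/250 ≈ 0.956000
step 5 [5y] swap r/1=398/23875: DF=(1 − 398/23875·(0.970000+0.965900+0.962700+0.956000))/(1+398/23875) = 2301/2500 ≈ 0.920400
step 6 [6y] zero: DF = P = 9141/10000 ≈ 0.914100
step 7 [7y] zero: DF = P = 4539/5000 ≈ 0.907800

1 1 97/100
2 2 9659/10000
3 3 9627/10000
4 4 239/250
5 5 2301/2500
6 6 9141/10000
7 7 4539/5000
s(4y) = (1/(239/250) − 1)/(4) = 11/956 ≈ 1.1506%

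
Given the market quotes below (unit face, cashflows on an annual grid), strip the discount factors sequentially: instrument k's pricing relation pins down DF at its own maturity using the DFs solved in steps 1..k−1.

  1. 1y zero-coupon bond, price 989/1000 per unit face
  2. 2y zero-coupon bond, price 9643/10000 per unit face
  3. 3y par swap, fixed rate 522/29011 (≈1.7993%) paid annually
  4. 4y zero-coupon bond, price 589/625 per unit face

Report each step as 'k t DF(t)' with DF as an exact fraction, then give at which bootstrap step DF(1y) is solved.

step 1 [1y] zero: DF = P = 989/1000 ≈ 0.989000
step 2 [2y] zero: DF = P = 9643/10000 ≈ 0.964300
step 3 [3y] swap r/1=522/29011: DF=(1 − 522/29011·(0.989000+0.964300))/(1+522/29011) = 4739/5000 ≈ 0.947800
step 4 [4y] zero: DF = P = 589/625 ≈ 0.942400

1 1 989/1000
2 2 9643/10000
3 3 4739/5000
4 4 589/625
DF(1y) is solved at step 1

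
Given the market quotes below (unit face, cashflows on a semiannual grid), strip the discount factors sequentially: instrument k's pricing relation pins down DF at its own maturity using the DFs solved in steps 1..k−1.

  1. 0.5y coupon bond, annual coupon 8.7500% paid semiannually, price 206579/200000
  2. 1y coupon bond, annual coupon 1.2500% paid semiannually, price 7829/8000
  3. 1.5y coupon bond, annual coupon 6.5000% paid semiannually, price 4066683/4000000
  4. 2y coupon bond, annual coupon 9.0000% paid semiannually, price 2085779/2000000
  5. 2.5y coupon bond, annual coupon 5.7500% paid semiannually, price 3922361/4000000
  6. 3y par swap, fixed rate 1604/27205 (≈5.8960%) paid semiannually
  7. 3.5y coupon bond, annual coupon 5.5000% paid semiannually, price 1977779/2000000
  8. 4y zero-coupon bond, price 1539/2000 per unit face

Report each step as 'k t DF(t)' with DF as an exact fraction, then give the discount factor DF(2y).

1 1/2 1237/1250
2 1 604/625
3 3/2 9231/10000
4 2 437/500
5 5/2 8483/10000
6 3 2099/2500
7 7/2 1021/1250
8 4 1539/2000
DF(2y) = 437/500 ≈ 0.874000

step 1 [0.5y] bond c/2=7/160: DF=(206579/200000 − 7/160·(0))/(1+7/160) = 1237/1250 ≈ 0.989600
step 2 [1y] bond c/2=1/160: DF=(7829/8000 − 1/160·(0.989600))/(1+1/160) = 604/625 ≈ 0.966400
step 3 [1.5y] bond c/2=13/400: DF=(4066683/4000000 − 13/400·(0.989600+0.966400))/(1+13/400) = 9231/10000 ≈ 0.923100
step 4 [2y] bond c/2=9/200: DF=(2085779/2000000 − 9/200·(0.989600+0.966400+0.923100))/(1+9/200) = 437/500 ≈ 0.874000
step 5 [2.5y] bond c/2=23/800: DF=(3922361/4000000 − 23/800·(0.989600+0.966400+0.923100+0.874000))/(1+23/800) = 8483/10000 ≈ 0.848300
step 6 [3y] swap r/2=802/27205: DF=(1 − 802/27205·(0.989600+0.966400+0.923100+0.874000+0.848300))/(1+802/27205) = 2099/2500 ≈ 0.839600
step 7 [3.5y] bond c/2=11/400: DF=(1977779/2000000 − 11/400·(0.989600+0.966400+0.923100+0.874000+0.848300+0.839600))/(1+11/400) = 1021/1250 ≈ 0.816800
step 8 [4y] zero: DF = P = 1539/2000 ≈ 0.769500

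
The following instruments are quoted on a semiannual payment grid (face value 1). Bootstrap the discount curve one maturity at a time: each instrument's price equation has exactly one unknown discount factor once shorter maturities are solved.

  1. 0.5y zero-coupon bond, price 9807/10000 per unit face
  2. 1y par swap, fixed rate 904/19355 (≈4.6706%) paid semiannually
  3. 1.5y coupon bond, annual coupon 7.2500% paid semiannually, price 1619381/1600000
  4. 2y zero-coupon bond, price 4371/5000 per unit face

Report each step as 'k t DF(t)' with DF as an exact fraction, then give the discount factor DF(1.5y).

step 1 [0.5y] zero: DF = P = 9807/10000 ≈ 0.980700
step 2 [1y] swap r/2=452/19355: DF=(1 − 452/19355·(0.980700))/(1+452/19355) = 2387/2500 ≈ 0.954800
step 3 [1.5y] bond c/2=29/800: DF=(1619381/1600000 − 29/800·(0.980700+0.954800))/(1+29/800) = 909/1000 ≈ 0.909000
step 4 [2y] zero: DF = P = 4371/5000 ≈ 0.874200

1 1/2 9807/10000
2 1 2387/2500
3 3/2 909/1000
4 2 4371/5000
DF(1.5y) = 909/1000 ≈ 0.909000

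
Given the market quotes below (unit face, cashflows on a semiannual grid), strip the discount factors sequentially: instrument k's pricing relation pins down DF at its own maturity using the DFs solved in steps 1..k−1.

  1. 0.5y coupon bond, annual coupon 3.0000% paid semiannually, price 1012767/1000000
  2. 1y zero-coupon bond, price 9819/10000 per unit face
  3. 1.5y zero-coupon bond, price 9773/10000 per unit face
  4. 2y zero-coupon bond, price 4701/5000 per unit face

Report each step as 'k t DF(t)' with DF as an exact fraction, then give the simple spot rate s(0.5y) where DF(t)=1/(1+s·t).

step 1 [0.5y] bond c/2=3/200: DF=(1012767/1000000 − 3/200·(0))/(1+3/200) = 4989/5000 ≈ 0.997800
step 2 [1y] zero: DF = P = 9819/10000 ≈ 0.981900
step 3 [1.5y] zero: DF = P = 9773/10000 ≈ 0.977300
step 4 [2y] zero: DF = P = 4701/5000 ≈ 0.940200

1 1/2 4989/5000
2 1 9819/10000
3 3/2 9773/10000
4 2 4701/5000
s(0.5y) = (1/(4989/5000) − 1)/(1/2) = 22/4989 ≈ 0.4410%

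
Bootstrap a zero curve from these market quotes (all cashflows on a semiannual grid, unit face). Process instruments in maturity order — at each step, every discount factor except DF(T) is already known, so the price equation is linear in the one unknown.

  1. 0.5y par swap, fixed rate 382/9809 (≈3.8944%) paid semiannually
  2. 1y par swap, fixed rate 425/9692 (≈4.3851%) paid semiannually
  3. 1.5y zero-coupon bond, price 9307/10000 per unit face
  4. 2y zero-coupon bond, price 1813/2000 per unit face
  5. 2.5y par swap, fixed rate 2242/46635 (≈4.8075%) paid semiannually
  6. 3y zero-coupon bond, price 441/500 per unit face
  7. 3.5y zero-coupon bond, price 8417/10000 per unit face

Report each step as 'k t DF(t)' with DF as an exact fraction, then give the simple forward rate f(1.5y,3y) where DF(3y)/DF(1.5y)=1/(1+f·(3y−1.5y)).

1 1/2 9809/10000
2 1 383/400
3 3/2 9307/10000
4 2 1813/2000
5 5/2 8879/10000
6 3 441/500
7 7/2 8417/10000
f(1.5y,3y) = ((9307/10000)/(441/500) − 1)/(3/2) = 487/13230 ≈ 3.6810%

step 1 [0.5y] swap r/2=191/9809: DF=(1 − 191/9809·(0))/(1+191/9809) = 9809/10000 ≈ 0.980900
step 2 [1y] swap r/2=425/19384: DF=(1 − 425/19384·(0.980900))/(1+425/19384) = 383/400 ≈ 0.957500
step 3 [1.5y] zero: DF = P = 9307/10000 ≈ 0.930700
step 4 [2y] zero: DF = P = 1813/2000 ≈ 0.906500
step 5 [2.5y] swap r/2=1121/46635: DF=(1 − 1121/46635·(0.980900+0.957500+0.930700+0.906500))/(1+1121/46635) = 8879/10000 ≈ 0.887900
step 6 [3y] zero: DF = P = 441/500 ≈ 0.882000
step 7 [3.5y] zero: DF = P = 8417/10000 ≈ 0.841700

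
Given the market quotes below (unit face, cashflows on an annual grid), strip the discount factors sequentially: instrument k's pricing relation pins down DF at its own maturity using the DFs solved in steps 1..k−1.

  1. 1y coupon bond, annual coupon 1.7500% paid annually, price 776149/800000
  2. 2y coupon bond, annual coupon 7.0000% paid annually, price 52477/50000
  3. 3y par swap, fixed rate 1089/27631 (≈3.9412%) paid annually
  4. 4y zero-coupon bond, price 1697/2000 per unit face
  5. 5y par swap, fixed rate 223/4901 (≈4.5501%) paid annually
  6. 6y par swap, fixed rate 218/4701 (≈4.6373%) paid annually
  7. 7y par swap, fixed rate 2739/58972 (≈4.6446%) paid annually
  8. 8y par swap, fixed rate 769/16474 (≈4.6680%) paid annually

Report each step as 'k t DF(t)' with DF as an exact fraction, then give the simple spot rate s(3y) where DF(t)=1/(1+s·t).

1 1 1907/2000
2 2 1837/2000
3 3 8911/10000
4 4 1697/2000
5 5 7993/10000
6 6 3801/5000
7 7 7261/10000
8 8 1731/2500
s(3y) = (1/(8911/10000) − 1)/(3) = 363/8911 ≈ 4.0736%

step 1 [1y] bond c/1=7/400: DF=(776149/800000 − 7/400·(0))/(1+7/400) = 1907/2000 ≈ 0.953500
step 2 [2y] bond c/1=7/100: DF=(52477/50000 − 7/100·(0.953500))/(1+7/100) = 1837/2000 ≈ 0.918500
step 3 [3y] swap r/1=1089/27631: DF=(1 − 1089/27631·(0.953500+0.918500))/(1+1089/27631) = 8911/10000 ≈ 0.891100
step 4 [4y] zero: DF = P = 1697/2000 ≈ 0.848500
step 5 [5y] swap r/1=223/4901: DF=(1 − 223/4901·(0.953500+0.918500+0.891100+0.848500))/(1+223/4901) = 7993/10000 ≈ 0.799300
step 6 [6y] swap r/1=218/4701: DF=(1 − 218/4701·(0.953500+0.918500+0.891100+0.848500+0.799300))/(1+218/4701) = 3801/5000 ≈ 0.760200
step 7 [7y] swap r/1=2739/58972: DF=(1 − 2739/58972·(0.953500+0.918500+0.891100+0.848500+0.799300+0.760200))/(1+2739/58972) = 7261/10000 ≈ 0.726100
step 8 [8y] swap r/1=769/16474: DF=(1 − 769/16474·(0.953500+0.918500+0.891100+0.848500+0.799300+0.760200+0.726100))/(1+769/16474) = 1731/2500 ≈ 0.692400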